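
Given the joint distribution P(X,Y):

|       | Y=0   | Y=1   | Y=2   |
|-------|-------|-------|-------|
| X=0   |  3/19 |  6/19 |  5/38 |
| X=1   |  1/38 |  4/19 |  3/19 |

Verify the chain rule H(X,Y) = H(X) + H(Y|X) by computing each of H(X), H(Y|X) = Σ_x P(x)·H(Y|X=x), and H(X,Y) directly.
H(X) = 0.9678 bits, H(Y|X) = 1.3946 bits, H(X,Y) = 2.3624 bits

Marginal of X (row sums):
  P(X=0) = 3/19 + 6/19 + 5/38 = 23/38
  P(X=1) = 1/38 + 4/19 + 3/19 = 15/38
H(X) = -[(23/38)·log₂(23/38) + (15/38)·log₂(15/38)]
  = 0.4384 + 0.5294 = 0.9678 bits

H(Y|X) = Σ_x P(x)·H(Y|X=x):
  X=0: P(X=0) = 23/38, P(Y|X=0) = (6/23, 12/23, 5/23) → H(Y|X=0) = 1.4740
  X=1: P(X=1) = 15/38, P(Y|X=1) = (1/15, 8/15, 2/5) → H(Y|X=1) = 1.2729
H(Y|X) = (23/38)·1.4740 + (15/38)·1.2729 = 1.3946 bits

H(X,Y) = -Σ_{x,y} P(x,y) log₂ P(x,y). Per-cell terms -P(x,y)·log₂P(x,y):
  X=0: 0.4205, 0.5251, 0.3850
  X=1: 0.1381, 0.4732, 0.4205
Sum of the 6 terms: H(X,Y) = 2.3624 bits

Chain rule check:
  H(X) + H(Y|X) = 0.9678 + 1.3946 = 2.3624 bits
  H(X,Y) = 2.3624 bits
✓ Chain rule verified.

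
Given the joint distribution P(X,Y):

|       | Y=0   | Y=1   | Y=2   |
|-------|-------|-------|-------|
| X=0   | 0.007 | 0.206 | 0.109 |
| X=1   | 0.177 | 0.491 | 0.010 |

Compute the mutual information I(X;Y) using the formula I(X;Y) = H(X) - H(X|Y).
0.2037 bits

I(X;Y) = H(X) - H(X|Y)

Marginal of X (row sums):
  P(X=0) = 0.007 + 0.206 + 0.109 = 0.322
  P(X=1) = 0.177 + 0.491 + 0.010 = 0.678
H(X) = -[0.322·log₂(0.322) + 0.678·log₂(0.678)]
  = 0.526427 + 0.380116 = 0.90654 bits

Marginal of Y (column sums):
  P(Y=0) = 0.007 + 0.177 = 0.184
  P(Y=1) = 0.206 + 0.491 = 0.697
  P(Y=2) = 0.109 + 0.010 = 0.119
H(X|Y) = Σ_y P(y)·H(X|Y=y):
  Y=0: P(Y=0) = 0.184, P(X|Y=0) = (7/184, 177/184) → H(X|Y=0) = 0.233249
  Y=1: P(Y=1) = 0.697, P(X|Y=1) = (206/697, 491/697) → H(X|Y=1) = 0.875786
  Y=2: P(Y=2) = 0.119, P(X|Y=2) = (109/119, 10/119) → H(X|Y=2) = 0.416235
H(X|Y) = 0.184·0.233249 + 0.697·0.875786 + 0.119·0.416235 = 0.70287 bits

I(X;Y) = H(X) - H(X|Y) = 0.90654 - 0.70287 = 0.2037 bits

Cross-check via I(X;Y) = H(X) + H(Y) - H(X,Y): computing H(Y) from the column sums and H(X,Y) from the 6 cells in the same way gives H(Y) = 1.17779 bits and H(X,Y) = 1.88066 bits, so
I(X;Y) = 0.90654 + 1.17779 - 1.88066 = 0.2037 bits ✓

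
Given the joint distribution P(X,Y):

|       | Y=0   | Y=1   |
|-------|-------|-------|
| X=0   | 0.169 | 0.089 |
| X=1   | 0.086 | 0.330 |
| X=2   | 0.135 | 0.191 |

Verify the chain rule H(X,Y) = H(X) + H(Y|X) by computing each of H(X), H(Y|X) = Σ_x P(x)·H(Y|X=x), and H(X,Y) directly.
H(X) = 1.5578 bits, H(Y|X) = 0.8647 bits, H(X,Y) = 2.4225 bits

Marginal of X (row sums):
  P(X=0) = 0.169 + 0.089 = 0.258
  P(X=1) = 0.086 + 0.330 = 0.416
  P(X=2) = 0.135 + 0.191 = 0.326
H(X) = -[0.258·log₂(0.258) + 0.416·log₂(0.416) + 0.326·log₂(0.326)]
  = 0.50428 + 0.52638 + 0.52716 = 1.5578 bits

H(Y|X) = Σ_x P(x)·H(Y|X=x):
  X=0: P(X=0) = 0.258, P(Y|X=0) = (169/258, 89/258) → H(Y|X=0) = 0.92949
  X=1: P(X=1) = 0.416, P(Y|X=1) = (43/208, 165/208) → H(Y|X=1) = 0.73519
  X=2: P(X=2) = 0.326, P(Y|X=2) = (135/326, 191/326) → H(Y|X=2) = 0.97861
H(Y|X) = 0.258·0.92949 + 0.416·0.73519 + 0.326·0.97861 = 0.8647 bits

H(X,Y) = -Σ_{x,y} P(x,y) log₂ P(x,y). Per-cell terms -P(x,y)·log₂P(x,y):
  X=0: 0.43347, 0.31061
  X=1: 0.30440, 0.52782
  X=2: 0.39001, 0.45618
Sum of the 6 terms: H(X,Y) = 2.4225 bits

Chain rule check:
  H(X) + H(Y|X) = 1.5578 + 0.8647 = 2.4225 bits
  H(X,Y) = 2.4225 bits
✓ Chain rule verified.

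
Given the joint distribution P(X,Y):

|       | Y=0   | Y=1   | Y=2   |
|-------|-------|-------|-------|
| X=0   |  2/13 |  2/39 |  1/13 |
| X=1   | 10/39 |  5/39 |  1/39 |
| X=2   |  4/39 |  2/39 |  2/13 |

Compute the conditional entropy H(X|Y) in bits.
1.4252 bits

H(X|Y) = H(X,Y) - H(Y)

H(X,Y) = -Σ_{x,y} P(x,y) log₂ P(x,y). Per-cell terms -P(x,y)·log₂P(x,y):
  X=0: 0.415452, 0.219764, 0.284649
  X=1: 0.503455, 0.379933, 0.135523
  X=2: 0.336964, 0.219764, 0.415452
Sum of the 9 terms: H(X,Y) = 2.91096 bits

Marginal of Y (column sums):
  P(Y=0) = 2/13 + 10/39 + 4/39 = 20/39
  P(Y=1) = 2/39 + 5/39 + 2/39 = 3/13
  P(Y=2) = 1/13 + 1/39 + 2/13 = 10/39
H(Y) = -[(20/39)·log₂(20/39) + (3/13)·log₂(3/13) + (10/39)·log₂(10/39)]
  = 0.494089 + 0.488187 + 0.503455 = 1.48573 bits

H(X|Y) = H(X,Y) - H(Y) = 2.91096 - 1.48573 = 1.4252 bits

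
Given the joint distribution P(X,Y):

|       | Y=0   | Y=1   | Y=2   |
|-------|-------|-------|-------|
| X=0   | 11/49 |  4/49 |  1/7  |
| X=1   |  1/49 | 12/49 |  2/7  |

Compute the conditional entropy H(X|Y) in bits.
0.7598 bits

H(X|Y) = H(X,Y) - H(Y)

H(X,Y) = -Σ_{x,y} P(x,y) log₂ P(x,y). Per-cell terms -P(x,y)·log₂P(x,y):
  X=0: 0.48384, 0.29508, 0.40105
  X=1: 0.11459, 0.49708, 0.51639
Sum of the 6 terms: H(X,Y) = 2.3080 bits

Marginal of Y (column sums):
  P(Y=0) = 11/49 + 1/49 = 12/49
  P(Y=1) = 4/49 + 12/49 = 16/49
  P(Y=2) = 1/7 + 2/7 = 3/7
H(Y) = -[(12/49)·log₂(12/49) + (16/49)·log₂(16/49) + (3/7)·log₂(3/7)]
  = 0.49708 + 0.52725 + 0.52388 = 1.5482 bits

H(X|Y) = H(X,Y) - H(Y) = 2.3080 - 1.5482 = 0.7598 bits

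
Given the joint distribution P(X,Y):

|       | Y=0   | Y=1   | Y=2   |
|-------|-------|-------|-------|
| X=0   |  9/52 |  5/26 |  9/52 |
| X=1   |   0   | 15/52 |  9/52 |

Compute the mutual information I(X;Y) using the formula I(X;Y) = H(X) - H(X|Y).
0.1828 bits

I(X;Y) = H(X) - H(X|Y)

Marginal of X (row sums):
  P(X=0) = 9/52 + 5/26 + 9/52 = 7/13
  P(X=1) = 0 + 15/52 + 9/52 = 6/13
H(X) = -[(7/13)·log₂(7/13) + (6/13)·log₂(6/13)]
  = 0.48089 + 0.51484 = 0.99573 bits

Marginal of Y (column sums):
  P(Y=0) = 9/52 + 0 = 9/52
  P(Y=1) = 5/26 + 15/52 = 25/52
  P(Y=2) = 9/52 + 9/52 = 9/26
H(X|Y) = Σ_y P(y)·H(X|Y=y):
  Y=0: P(Y=0) = 9/52, P(X|Y=0) = (1, 0) → H(X|Y=0) = 0.00000
  Y=1: P(Y=1) = 25/52, P(X|Y=1) = (2/5, 3/5) → H(X|Y=1) = 0.97095
  Y=2: P(Y=2) = 9/26, P(X|Y=2) = (1/2, 1/2) → H(X|Y=2) = 1.00000
H(X|Y) = (9/52)·0.00000 + (25/52)·0.97095 + (9/26)·1.00000 = 0.81296 bits

I(X;Y) = H(X) - H(X|Y) = 0.99573 - 0.81296 = 0.1828 bits

Cross-check via I(X;Y) = H(X) + H(Y) - H(X,Y): computing H(Y) from the column sums and H(X,Y) from the 6 cells in the same way gives H(Y) = 1.47574 bits and H(X,Y) = 2.28870 bits, so
I(X;Y) = 0.99573 + 1.47574 - 2.28870 = 0.1828 bits ✓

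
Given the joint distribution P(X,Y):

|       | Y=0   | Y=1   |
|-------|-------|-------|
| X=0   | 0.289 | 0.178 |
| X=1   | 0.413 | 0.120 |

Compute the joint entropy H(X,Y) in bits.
1.8548 bits

H(X,Y) = -Σ_{x,y} P(x,y) log₂ P(x,y). Per-cell terms -P(x,y)·log₂P(x,y):
  X=0: 0.5176, 0.4432
  X=1: 0.5269, 0.3671
Sum of the 4 terms: H(X,Y) = 1.8548 bits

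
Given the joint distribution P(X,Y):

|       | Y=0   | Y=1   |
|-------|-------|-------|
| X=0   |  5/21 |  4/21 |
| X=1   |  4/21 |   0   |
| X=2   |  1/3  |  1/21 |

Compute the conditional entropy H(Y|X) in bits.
0.6318 bits

H(Y|X) = H(X,Y) - H(X)

H(X,Y) = -Σ_{x,y} P(x,y) log₂ P(x,y). Per-cell terms -P(x,y)·log₂P(x,y):
  X=0: 0.4929, 0.4557
  X=1: 0.4557, 0.0000
  X=2: 0.5283, 0.2092
  (cells with P = 0 contribute 0)
Sum of the 6 terms: H(X,Y) = 2.1418 bits

Marginal of X (row sums):
  P(X=0) = 5/21 + 4/21 = 3/7
  P(X=1) = 4/21 + 0 = 4/21
  P(X=2) = 1/3 + 1/21 = 8/21
H(X) = -[(3/7)·log₂(3/7) + (4/21)·log₂(4/21) + (8/21)·log₂(8/21)]
  = 0.5239 + 0.4557 + 0.5304 = 1.5100 bits

H(Y|X) = H(X,Y) - H(X) = 2.1418 - 1.5100 = 0.6318 bits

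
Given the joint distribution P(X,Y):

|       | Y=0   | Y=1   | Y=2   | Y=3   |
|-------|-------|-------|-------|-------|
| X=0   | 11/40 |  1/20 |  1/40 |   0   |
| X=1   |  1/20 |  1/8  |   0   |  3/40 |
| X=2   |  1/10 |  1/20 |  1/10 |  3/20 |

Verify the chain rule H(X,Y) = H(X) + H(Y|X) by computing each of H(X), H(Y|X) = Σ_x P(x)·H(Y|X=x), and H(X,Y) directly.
H(X) = 1.5589 bits, H(Y|X) = 1.4649 bits, H(X,Y) = 3.0237 bits

Marginal of X (row sums):
  P(X=0) = 11/40 + 1/20 + 1/40 + 0 = 7/20
  P(X=1) = 1/20 + 1/8 + 0 + 3/40 = 1/4
  P(X=2) = 1/10 + 1/20 + 1/10 + 3/20 = 2/5
H(X) = -[(7/20)·log₂(7/20) + (1/4)·log₂(1/4) + (2/5)·log₂(2/5)]
  = 0.5301 + 0.5000 + 0.5288 = 1.5589 bits

H(Y|X) = Σ_x P(x)·H(Y|X=x):
  X=0: P(X=0) = 7/20, P(Y|X=0) = (11/14, 1/7, 1/14, 0) → H(Y|X=0) = 0.9464
  X=1: P(X=1) = 1/4, P(Y|X=1) = (1/5, 1/2, 0, 3/10) → H(Y|X=1) = 1.4855
  X=2: P(X=2) = 2/5, P(Y|X=2) = (1/4, 1/8, 1/4, 3/8) → H(Y|X=2) = 1.9056
H(Y|X) = (7/20)·0.9464 + (1/4)·1.4855 + (2/5)·1.9056 = 1.4649 bits

H(X,Y) = -Σ_{x,y} P(x,y) log₂ P(x,y). Per-cell terms -P(x,y)·log₂P(x,y):
  X=0: 0.5122, 0.2161, 0.1330, 0.0000
  X=1: 0.2161, 0.3750, 0.0000, 0.2803
  X=2: 0.3322, 0.2161, 0.3322, 0.4105
  (cells with P = 0 contribute 0)
Sum of the 12 terms: H(X,Y) = 3.0237 bits

Chain rule check:
  H(X) + H(Y|X) = 1.5589 + 1.4649 = 3.0238 bits
  H(X,Y) = 3.0237 bits
✓ Chain rule verified (Δ = 0.0001 is 4-dp rounding noise: each of the three values was rounded independently).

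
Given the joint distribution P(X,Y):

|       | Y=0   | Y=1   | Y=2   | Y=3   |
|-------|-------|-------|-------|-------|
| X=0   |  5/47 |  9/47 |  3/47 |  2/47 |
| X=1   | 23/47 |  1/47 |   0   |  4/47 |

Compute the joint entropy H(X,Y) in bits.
2.1730 bits

H(X,Y) = -Σ_{x,y} P(x,y) log₂ P(x,y). Per-cell terms -P(x,y)·log₂P(x,y):
  X=0: 0.34390, 0.45664, 0.25338, 0.19381
  X=1: 0.50455, 0.11818, 0.00000, 0.30252
  (cells with P = 0 contribute 0)
Sum of the 8 terms: H(X,Y) = 2.1730 bits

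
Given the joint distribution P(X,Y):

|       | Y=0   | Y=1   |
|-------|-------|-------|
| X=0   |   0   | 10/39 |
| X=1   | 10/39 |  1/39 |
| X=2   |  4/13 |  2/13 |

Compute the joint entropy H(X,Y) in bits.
2.0811 bits

H(X,Y) = -Σ_{x,y} P(x,y) log₂ P(x,y). Per-cell terms -P(x,y)·log₂P(x,y):
  X=0: 0.00000, 0.50345
  X=1: 0.50345, 0.13552
  X=2: 0.52321, 0.41545
  (cells with P = 0 contribute 0)
Sum of the 6 terms: H(X,Y) = 2.0811 bits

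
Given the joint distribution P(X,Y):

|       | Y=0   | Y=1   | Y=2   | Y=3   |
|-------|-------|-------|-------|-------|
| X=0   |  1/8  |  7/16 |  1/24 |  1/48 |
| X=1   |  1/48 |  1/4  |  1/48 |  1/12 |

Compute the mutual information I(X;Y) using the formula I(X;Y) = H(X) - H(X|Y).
0.0854 bits

I(X;Y) = H(X) - H(X|Y)

Marginal of X (row sums):
  P(X=0) = 1/8 + 7/16 + 1/24 + 1/48 = 5/8
  P(X=1) = 1/48 + 1/4 + 1/48 + 1/12 = 3/8
H(X) = -[(5/8)·log₂(5/8) + (3/8)·log₂(3/8)]
  = 0.42379 + 0.53064 = 0.9544 bits

Marginal of Y (column sums):
  P(Y=0) = 1/8 + 1/48 = 7/48
  P(Y=1) = 7/16 + 1/4 = 11/16
  P(Y=2) = 1/24 + 1/48 = 1/16
  P(Y=3) = 1/48 + 1/12 = 5/48
H(X|Y) = Σ_y P(y)·H(X|Y=y):
  Y=0: P(Y=0) = 7/48, P(X|Y=0) = (6/7, 1/7) → H(X|Y=0) = 0.59167
  Y=1: P(Y=1) = 11/16, P(X|Y=1) = (7/11, 4/11) → H(X|Y=1) = 0.94566
  Y=2: P(Y=2) = 1/16, P(X|Y=2) = (2/3, 1/3) → H(X|Y=2) = 0.91830
  Y=3: P(Y=3) = 5/48, P(X|Y=3) = (1/5, 4/5) → H(X|Y=3) = 0.72193
H(X|Y) = (7/48)·0.59167 + (11/16)·0.94566 + (1/16)·0.91830 + (5/48)·0.72193 = 0.8690 bits

I(X;Y) = H(X) - H(X|Y) = 0.9544 - 0.8690 = 0.0854 bits

Cross-check via I(X;Y) = H(X) + H(Y) - H(X,Y): computing H(Y) from the column sums and H(X,Y) from the 8 cells in the same way gives H(Y) = 1.3666 bits and H(X,Y) = 2.2356 bits, so
I(X;Y) = 0.9544 + 1.3666 - 2.2356 = 0.0854 bits ✓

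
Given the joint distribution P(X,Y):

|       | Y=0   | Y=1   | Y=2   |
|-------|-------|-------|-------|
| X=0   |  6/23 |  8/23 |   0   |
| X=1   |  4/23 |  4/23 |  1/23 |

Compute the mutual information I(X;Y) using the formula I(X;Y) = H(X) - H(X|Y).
0.0644 bits

I(X;Y) = H(X) - H(X|Y)

Marginal of X (row sums):
  P(X=0) = 6/23 + 8/23 + 0 = 14/23
  P(X=1) = 4/23 + 4/23 + 1/23 = 9/23
H(X) = -[(14/23)·log₂(14/23) + (9/23)·log₂(9/23)]
  = 0.435952 + 0.529684 = 0.96564 bits

Marginal of Y (column sums):
  P(Y=0) = 6/23 + 4/23 = 10/23
  P(Y=1) = 8/23 + 4/23 = 12/23
  P(Y=2) = 0 + 1/23 = 1/23
H(X|Y) = Σ_y P(y)·H(X|Y=y):
  Y=0: P(Y=0) = 10/23, P(X|Y=0) = (3/5, 2/5) → H(X|Y=0) = 0.970951
  Y=1: P(Y=1) = 12/23, P(X|Y=1) = (2/3, 1/3) → H(X|Y=1) = 0.918296
  Y=2: P(Y=2) = 1/23, P(X|Y=2) = (0, 1) → H(X|Y=2) = 0.000000
H(X|Y) = (10/23)·0.970951 + (12/23)·0.918296 + (1/23)·0.000000 = 0.90126 bits

I(X;Y) = H(X) - H(X|Y) = 0.96564 - 0.90126 = 0.0644 bits

Cross-check via I(X;Y) = H(X) + H(Y) - H(X,Y): computing H(Y) from the column sums and H(X,Y) from the 6 cells in the same way gives H(Y) = 1.20883 bits and H(X,Y) = 2.11009 bits, so
I(X;Y) = 0.96564 + 1.20883 - 2.11009 = 0.0644 bits ✓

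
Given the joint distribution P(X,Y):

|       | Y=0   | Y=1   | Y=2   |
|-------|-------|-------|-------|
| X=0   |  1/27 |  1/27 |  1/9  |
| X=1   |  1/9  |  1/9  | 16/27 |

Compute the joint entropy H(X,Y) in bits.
1.8562 bits

H(X,Y) = -Σ_{x,y} P(x,y) log₂ P(x,y). Per-cell terms -P(x,y)·log₂P(x,y):
  X=0: 0.17611, 0.17611, 0.35221
  X=1: 0.35221, 0.35221, 0.44734
Sum of the 6 terms: H(X,Y) = 1.8562 bits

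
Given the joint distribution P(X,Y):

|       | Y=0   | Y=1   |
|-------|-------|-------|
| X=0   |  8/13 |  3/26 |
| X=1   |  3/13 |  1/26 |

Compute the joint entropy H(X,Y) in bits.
1.4595 bits

H(X,Y) = -Σ_{x,y} P(x,y) log₂ P(x,y). Per-cell terms -P(x,y)·log₂P(x,y):
  X=0: 0.4310, 0.3595
  X=1: 0.4882, 0.1808
Sum of the 4 terms: H(X,Y) = 1.4595 bits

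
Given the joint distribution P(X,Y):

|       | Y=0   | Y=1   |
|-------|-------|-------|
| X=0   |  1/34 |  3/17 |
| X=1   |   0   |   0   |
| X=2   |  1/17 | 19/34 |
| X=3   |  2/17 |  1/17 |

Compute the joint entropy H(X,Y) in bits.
1.9045 bits

H(X,Y) = -Σ_{x,y} P(x,y) log₂ P(x,y). Per-cell terms -P(x,y)·log₂P(x,y):
  X=0: 0.14963, 0.44162
  X=1: 0.00000, 0.00000
  X=2: 0.24044, 0.46915
  X=3: 0.36323, 0.24044
  (cells with P = 0 contribute 0)
Sum of the 8 terms: H(X,Y) = 1.9045 bits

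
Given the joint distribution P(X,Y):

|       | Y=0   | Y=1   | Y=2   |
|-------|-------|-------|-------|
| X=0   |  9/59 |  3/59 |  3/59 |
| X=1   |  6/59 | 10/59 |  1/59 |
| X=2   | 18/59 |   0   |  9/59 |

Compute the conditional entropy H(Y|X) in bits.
1.1206 bits

H(Y|X) = H(X,Y) - H(X)

H(X,Y) = -Σ_{x,y} P(x,y) log₂ P(x,y). Per-cell terms -P(x,y)·log₂P(x,y):
  X=0: 0.41380, 0.21853, 0.21853
  X=1: 0.33536, 0.43402, 0.09971
  X=2: 0.52252, 0.00000, 0.41380
  (cells with P = 0 contribute 0)
Sum of the 9 terms: H(X,Y) = 2.6563 bits

Marginal of X (row sums):
  P(X=0) = 9/59 + 3/59 + 3/59 = 15/59
  P(X=1) = 6/59 + 10/59 + 1/59 = 17/59
  P(X=2) = 18/59 + 0 + 9/59 = 27/59
H(X) = -[(15/59)·log₂(15/59) + (17/59)·log₂(17/59) + (27/59)·log₂(27/59)]
  = 0.50231 + 0.51726 + 0.51609 = 1.5357 bits

H(Y|X) = H(X,Y) - H(X) = 2.6563 - 1.5357 = 1.1206 bits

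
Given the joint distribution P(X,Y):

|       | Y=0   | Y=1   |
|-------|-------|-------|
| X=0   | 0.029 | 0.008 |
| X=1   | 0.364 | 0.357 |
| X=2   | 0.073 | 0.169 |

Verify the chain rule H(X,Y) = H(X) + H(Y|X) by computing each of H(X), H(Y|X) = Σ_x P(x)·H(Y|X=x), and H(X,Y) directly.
H(X) = 1.0116 bits, H(Y|X) = 0.9626 bits, H(X,Y) = 1.9742 bits

Marginal of X (row sums):
  P(X=0) = 0.029 + 0.008 = 0.037
  P(X=1) = 0.364 + 0.357 = 0.721
  P(X=2) = 0.073 + 0.169 = 0.242
H(X) = -[0.037·log₂(0.037) + 0.721·log₂(0.721) + 0.242·log₂(0.242)]
  = 0.17598 + 0.34026 + 0.49535 = 1.0116 bits

H(Y|X) = Σ_x P(x)·H(Y|X=x):
  X=0: P(X=0) = 0.037, P(Y|X=0) = (29/37, 8/37) → H(Y|X=0) = 0.75320
  X=1: P(X=1) = 0.721, P(Y|X=1) = (52/103, 51/103) → H(Y|X=1) = 0.99993
  X=2: P(X=2) = 0.242, P(Y|X=2) = (73/242, 169/242) → H(Y|X=2) = 0.88330
H(Y|X) = 0.037·0.75320 + 0.721·0.99993 + 0.242·0.88330 = 0.9626 bits

H(X,Y) = -Σ_{x,y} P(x,y) log₂ P(x,y). Per-cell terms -P(x,y)·log₂P(x,y):
  X=0: 0.14813, 0.05573
  X=1: 0.53071, 0.53050
  X=2: 0.27565, 0.43347
Sum of the 6 terms: H(X,Y) = 1.9742 bits

Chain rule check:
  H(X) + H(Y|X) = 1.0116 + 0.9626 = 1.9742 bits
  H(X,Y) = 1.9742 bits
✓ Chain rule verified.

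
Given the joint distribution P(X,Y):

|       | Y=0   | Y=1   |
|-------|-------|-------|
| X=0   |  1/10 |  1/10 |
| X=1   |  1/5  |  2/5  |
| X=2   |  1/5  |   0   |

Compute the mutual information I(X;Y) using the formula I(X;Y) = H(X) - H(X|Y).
0.2490 bits

I(X;Y) = H(X) - H(X|Y)

Marginal of X (row sums):
  P(X=0) = 1/10 + 1/10 = 1/5
  P(X=1) = 1/5 + 2/5 = 3/5
  P(X=2) = 1/5 + 0 = 1/5
H(X) = -[(1/5)·log₂(1/5) + (3/5)·log₂(3/5) + (1/5)·log₂(1/5)]
  = 0.464386 + 0.442179 + 0.464386 = 1.37095 bits

Marginal of Y (column sums):
  P(Y=0) = 1/10 + 1/5 + 1/5 = 1/2
  P(Y=1) = 1/10 + 2/5 + 0 = 1/2
H(X|Y) = Σ_y P(y)·H(X|Y=y):
  Y=0: P(Y=0) = 1/2, P(X|Y=0) = (1/5, 2/5, 2/5) → H(X|Y=0) = 1.521928
  Y=1: P(Y=1) = 1/2, P(X|Y=1) = (1/5, 4/5, 0) → H(X|Y=1) = 0.721928
H(X|Y) = (1/2)·1.521928 + (1/2)·0.721928 = 1.12193 bits

I(X;Y) = H(X) - H(X|Y) = 1.37095 - 1.12193 = 0.2490 bits

Cross-check via I(X;Y) = H(X) + H(Y) - H(X,Y): computing H(Y) from the column sums and H(X,Y) from the 6 cells in the same way gives H(Y) = 1.00000 bits and H(X,Y) = 2.12193 bits, so
I(X;Y) = 1.37095 + 1.00000 - 2.12193 = 0.2490 bits ✓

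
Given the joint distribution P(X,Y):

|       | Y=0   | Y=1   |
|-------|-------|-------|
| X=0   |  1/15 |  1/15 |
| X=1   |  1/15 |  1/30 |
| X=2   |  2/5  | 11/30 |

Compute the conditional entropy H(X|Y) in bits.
1.0077 bits

H(X|Y) = H(X,Y) - H(Y)

H(X,Y) = -Σ_{x,y} P(x,y) log₂ P(x,y). Per-cell terms -P(x,y)·log₂P(x,y):
  X=0: 0.260459, 0.260459
  X=1: 0.260459, 0.163563
  X=2: 0.528771, 0.530735
Sum of the 6 terms: H(X,Y) = 2.00445 bits

Marginal of Y (column sums):
  P(Y=0) = 1/15 + 1/15 + 2/5 = 8/15
  P(Y=1) = 1/15 + 1/30 + 11/30 = 7/15
H(Y) = -[(8/15)·log₂(8/15) + (7/15)·log₂(7/15)]
  = 0.483675 + 0.513117 = 0.99679 bits

H(X|Y) = H(X,Y) - H(Y) = 2.00445 - 0.99679 = 1.0077 bits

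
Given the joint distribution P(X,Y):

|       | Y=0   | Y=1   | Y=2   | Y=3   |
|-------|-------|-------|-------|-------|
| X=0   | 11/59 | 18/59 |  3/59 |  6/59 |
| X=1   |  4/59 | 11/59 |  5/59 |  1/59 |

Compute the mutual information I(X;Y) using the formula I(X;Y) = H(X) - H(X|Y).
0.0563 bits

I(X;Y) = H(X) - H(X|Y)

Marginal of X (row sums):
  P(X=0) = 11/59 + 18/59 + 3/59 + 6/59 = 38/59
  P(X=1) = 4/59 + 11/59 + 5/59 + 1/59 = 21/59
H(X) = -[(38/59)·log₂(38/59) + (21/59)·log₂(21/59)]
  = 0.4088 + 0.5305 = 0.9393 bits

Marginal of Y (column sums):
  P(Y=0) = 11/59 + 4/59 = 15/59
  P(Y=1) = 18/59 + 11/59 = 29/59
  P(Y=2) = 3/59 + 5/59 = 8/59
  P(Y=3) = 6/59 + 1/59 = 7/59
H(X|Y) = Σ_y P(y)·H(X|Y=y):
  Y=0: P(Y=0) = 15/59, P(X|Y=0) = (11/15, 4/15) → H(X|Y=0) = 0.8366
  Y=1: P(Y=1) = 29/59, P(X|Y=1) = (18/29, 11/29) → H(X|Y=1) = 0.9576
  Y=2: P(Y=2) = 8/59, P(X|Y=2) = (3/8, 5/8) → H(X|Y=2) = 0.9544
  Y=3: P(Y=3) = 7/59, P(X|Y=3) = (6/7, 1/7) → H(X|Y=3) = 0.5917
H(X|Y) = (15/59)·0.8366 + (29/59)·0.9576 + (8/59)·0.9544 + (7/59)·0.5917 = 0.8830 bits

I(X;Y) = H(X) - H(X|Y) = 0.9393 - 0.8830 = 0.0563 bits

Cross-check via I(X;Y) = H(X) + H(Y) - H(X,Y): computing H(Y) from the column sums and H(X,Y) from the 8 cells in the same way gives H(Y) = 1.7617 bits and H(X,Y) = 2.6447 bits, so
I(X;Y) = 0.9393 + 1.7617 - 2.6447 = 0.0563 bits ✓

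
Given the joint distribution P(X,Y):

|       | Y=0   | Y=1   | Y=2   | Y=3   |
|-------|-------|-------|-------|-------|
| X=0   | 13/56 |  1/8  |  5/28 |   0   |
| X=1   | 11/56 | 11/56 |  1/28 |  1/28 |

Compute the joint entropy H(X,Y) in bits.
2.5737 bits

H(X,Y) = -Σ_{x,y} P(x,y) log₂ P(x,y). Per-cell terms -P(x,y)·log₂P(x,y):
  X=0: 0.4891, 0.3750, 0.4438, 0.0000
  X=1: 0.4612, 0.4612, 0.1717, 0.1717
  (cells with P = 0 contribute 0)
Sum of the 8 terms: H(X,Y) = 2.5737 bits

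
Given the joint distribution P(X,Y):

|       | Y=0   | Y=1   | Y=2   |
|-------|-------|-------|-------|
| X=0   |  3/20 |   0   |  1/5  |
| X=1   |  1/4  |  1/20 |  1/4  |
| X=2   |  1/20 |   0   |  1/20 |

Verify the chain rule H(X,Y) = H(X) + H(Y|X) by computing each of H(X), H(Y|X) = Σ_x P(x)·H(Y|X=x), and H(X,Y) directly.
H(X) = 1.3367 bits, H(Y|X) = 1.1866 bits, H(X,Y) = 2.5232 bits

Marginal of X (row sums):
  P(X=0) = 3/20 + 0 + 1/5 = 7/20
  P(X=1) = 1/4 + 1/20 + 1/4 = 11/20
  P(X=2) = 1/20 + 0 + 1/20 = 1/10
H(X) = -[(7/20)·log₂(7/20) + (11/20)·log₂(11/20) + (1/10)·log₂(1/10)]
  = 0.53010 + 0.47437 + 0.33219 = 1.3367 bits

H(Y|X) = Σ_x P(x)·H(Y|X=x):
  X=0: P(X=0) = 7/20, P(Y|X=0) = (3/7, 0, 4/7) → H(Y|X=0) = 0.98523
  X=1: P(X=1) = 11/20, P(Y|X=1) = (5/11, 1/11, 5/11) → H(Y|X=1) = 1.34859
  X=2: P(X=2) = 1/10, P(Y|X=2) = (1/2, 0, 1/2) → H(Y|X=2) = 1.00000
H(Y|X) = (7/20)·0.98523 + (11/20)·1.34859 + (1/10)·1.00000 = 1.1866 bits

H(X,Y) = -Σ_{x,y} P(x,y) log₂ P(x,y). Per-cell terms -P(x,y)·log₂P(x,y):
  X=0: 0.41054, 0.00000, 0.46439
  X=1: 0.50000, 0.21610, 0.50000
  X=2: 0.21610, 0.00000, 0.21610
  (cells with P = 0 contribute 0)
Sum of the 9 terms: H(X,Y) = 2.5232 bits

Chain rule check:
  H(X) + H(Y|X) = 1.3367 + 1.1866 = 2.5233 bits
  H(X,Y) = 2.5232 bits
✓ Chain rule verified (Δ = 0.0001 is 4-dp rounding noise: each of the three values was rounded independently).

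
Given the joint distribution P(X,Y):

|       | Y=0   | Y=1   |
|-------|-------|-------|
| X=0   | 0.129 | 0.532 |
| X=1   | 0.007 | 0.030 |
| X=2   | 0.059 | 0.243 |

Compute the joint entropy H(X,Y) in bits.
1.8043 bits

H(X,Y) = -Σ_{x,y} P(x,y) log₂ P(x,y). Per-cell terms -P(x,y)·log₂P(x,y):
  X=0: 0.3811, 0.4844
  X=1: 0.0501, 0.1518
  X=2: 0.2409, 0.4960
Sum of the 6 terms: H(X,Y) = 1.8043 bits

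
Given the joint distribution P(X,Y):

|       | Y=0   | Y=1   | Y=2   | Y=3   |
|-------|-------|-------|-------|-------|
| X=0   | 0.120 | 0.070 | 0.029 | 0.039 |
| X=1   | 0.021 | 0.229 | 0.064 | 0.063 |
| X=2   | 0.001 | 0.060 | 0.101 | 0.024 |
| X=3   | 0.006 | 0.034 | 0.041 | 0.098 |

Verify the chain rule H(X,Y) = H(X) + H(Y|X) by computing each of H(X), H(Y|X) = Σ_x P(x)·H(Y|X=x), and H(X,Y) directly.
H(X) = 1.9305 bits, H(Y|X) = 1.5891 bits, H(X,Y) = 3.5196 bits

Marginal of X (row sums):
  P(X=0) = 0.120 + 0.070 + 0.029 + 0.039 = 0.258
  P(X=1) = 0.021 + 0.229 + 0.064 + 0.063 = 0.377
  P(X=2) = 0.001 + 0.060 + 0.101 + 0.024 = 0.186
  P(X=3) = 0.006 + 0.034 + 0.041 + 0.098 = 0.179
H(X) = -[0.258·log₂(0.258) + 0.377·log₂(0.377) + 0.186·log₂(0.186) + 0.179·log₂(0.179)]
  = 0.50428 + 0.53058 + 0.45135 + 0.44427 = 1.9305 bits

H(Y|X) = Σ_x P(x)·H(Y|X=x):
  X=0: P(X=0) = 0.258, P(Y|X=0) = (20/43, 35/129, 29/258, 13/86) → H(Y|X=0) = 1.79073
  X=1: P(X=1) = 0.377, P(Y|X=1) = (21/377, 229/377, 64/377, 63/377) → H(Y|X=1) = 1.53459
  X=2: P(X=2) = 0.186, P(Y|X=2) = (1/186, 10/31, 101/186, 4/31) → H(Y|X=2) = 1.42662
  X=3: P(X=3) = 0.179, P(Y|X=3) = (6/179, 34/179, 41/179, 98/179) → H(Y|X=3) = 1.58223
H(Y|X) = 0.258·1.79073 + 0.377·1.53459 + 0.186·1.42662 + 0.179·1.58223 = 1.5891 bits

H(X,Y) = -Σ_{x,y} P(x,y) log₂ P(x,y). Per-cell terms -P(x,y)·log₂P(x,y):
  X=0: 0.36707, 0.26856, 0.14813, 0.18253
  X=1: 0.11704, 0.48699, 0.25381, 0.25128
  X=2: 0.00997, 0.24353, 0.33406, 0.12914
  X=3: 0.04428, 0.16586, 0.18894, 0.32841
Sum of the 16 terms: H(X,Y) = 3.5196 bits

Chain rule check:
  H(X) + H(Y|X) = 1.9305 + 1.5891 = 3.5196 bits
  H(X,Y) = 3.5196 bits
✓ Chain rule verified.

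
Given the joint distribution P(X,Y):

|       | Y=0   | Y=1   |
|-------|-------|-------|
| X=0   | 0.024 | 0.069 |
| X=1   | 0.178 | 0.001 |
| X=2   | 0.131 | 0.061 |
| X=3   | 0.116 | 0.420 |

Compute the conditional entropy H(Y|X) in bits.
0.6626 bits

H(Y|X) = H(X,Y) - H(X)

H(X,Y) = -Σ_{x,y} P(x,y) log₂ P(x,y). Per-cell terms -P(x,y)·log₂P(x,y):
  X=0: 0.12914, 0.26615
  X=1: 0.44323, 0.00997
  X=2: 0.38414, 0.24614
  X=3: 0.36051, 0.52565
Sum of the 8 terms: H(X,Y) = 2.3649 bits

Marginal of X (row sums):
  P(X=0) = 0.024 + 0.069 = 0.093
  P(X=1) = 0.178 + 0.001 = 0.179
  P(X=2) = 0.131 + 0.061 = 0.192
  P(X=3) = 0.116 + 0.420 = 0.536
H(X) = -[0.093·log₂(0.093) + 0.179·log₂(0.179) + 0.192·log₂(0.192) + 0.536·log₂(0.536)]
  = 0.31868 + 0.44427 + 0.45712 + 0.48224 = 1.7023 bits

H(Y|X) = H(X,Y) - H(X) = 2.3649 - 1.7023 = 0.6626 bits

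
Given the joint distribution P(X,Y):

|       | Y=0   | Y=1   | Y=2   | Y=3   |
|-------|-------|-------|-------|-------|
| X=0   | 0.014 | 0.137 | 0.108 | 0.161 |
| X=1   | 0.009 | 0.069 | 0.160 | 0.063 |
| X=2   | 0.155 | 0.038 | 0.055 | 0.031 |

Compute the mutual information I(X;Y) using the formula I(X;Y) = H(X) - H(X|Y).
0.2966 bits

I(X;Y) = H(X) - H(X|Y)

Marginal of X (row sums):
  P(X=0) = 0.014 + 0.137 + 0.108 + 0.161 = 0.420
  P(X=1) = 0.009 + 0.069 + 0.160 + 0.063 = 0.301
  P(X=2) = 0.155 + 0.038 + 0.055 + 0.031 = 0.279
H(X) = -[0.420·log₂(0.420) + 0.301·log₂(0.301) + 0.279·log₂(0.279)]
  = 0.52565 + 0.52138 + 0.51382 = 1.56085 bits

Marginal of Y (column sums):
  P(Y=0) = 0.014 + 0.009 + 0.155 = 0.178
  P(Y=1) = 0.137 + 0.069 + 0.038 = 0.244
  P(Y=2) = 0.108 + 0.160 + 0.055 = 0.323
  P(Y=3) = 0.161 + 0.063 + 0.031 = 0.255
H(X|Y) = Σ_y P(y)·H(X|Y=y):
  Y=0: P(Y=0) = 0.178, P(X|Y=0) = (7/89, 9/178, 155/178) → H(X|Y=0) = 0.68005
  Y=1: P(Y=1) = 0.244, P(X|Y=1) = (137/244, 69/244, 19/122) → H(X|Y=1) = 1.40066
  Y=2: P(Y=2) = 0.323, P(X|Y=2) = (108/323, 160/323, 55/323) → H(X|Y=2) = 1.46539
  Y=3: P(Y=3) = 0.255, P(X|Y=3) = (161/255, 21/85, 31/255) → H(X|Y=3) = 1.28680
H(X|Y) = 0.178·0.68005 + 0.244·1.40066 + 0.323·1.46539 + 0.255·1.28680 = 1.26426 bits

I(X;Y) = H(X) - H(X|Y) = 1.56085 - 1.26426 = 0.2966 bits

Cross-check via I(X;Y) = H(X) + H(Y) - H(X,Y): computing H(Y) from the column sums and H(X,Y) from the 12 cells in the same way gives H(Y) = 1.96911 bits and H(X,Y) = 3.23338 bits, so
I(X;Y) = 1.56085 + 1.96911 - 3.23338 = 0.2966 bits ✓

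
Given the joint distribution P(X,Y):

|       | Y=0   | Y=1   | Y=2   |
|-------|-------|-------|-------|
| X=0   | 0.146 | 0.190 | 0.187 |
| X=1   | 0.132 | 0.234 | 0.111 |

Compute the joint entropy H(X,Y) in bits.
2.5408 bits

H(X,Y) = -Σ_{x,y} P(x,y) log₂ P(x,y). Per-cell terms -P(x,y)·log₂P(x,y):
  X=0: 0.40529, 0.45523, 0.45233
  X=1: 0.38562, 0.49033, 0.35202
Sum of the 6 terms: H(X,Y) = 2.5408 bits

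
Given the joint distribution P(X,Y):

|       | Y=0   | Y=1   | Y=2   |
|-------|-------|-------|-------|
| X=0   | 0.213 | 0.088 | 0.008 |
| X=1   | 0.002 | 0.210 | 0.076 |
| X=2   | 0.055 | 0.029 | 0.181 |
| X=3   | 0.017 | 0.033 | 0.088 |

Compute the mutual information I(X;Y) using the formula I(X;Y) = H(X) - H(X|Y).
0.5122 bits

I(X;Y) = H(X) - H(X|Y)

Marginal of X (row sums):
  P(X=0) = 0.213 + 0.088 + 0.008 = 0.309
  P(X=1) = 0.002 + 0.210 + 0.076 = 0.288
  P(X=2) = 0.055 + 0.029 + 0.181 = 0.265
  P(X=3) = 0.017 + 0.033 + 0.088 = 0.138
H(X) = -[0.309·log₂(0.309) + 0.288·log₂(0.288) + 0.265·log₂(0.265) + 0.138·log₂(0.138)]
  = 0.52355 + 0.51721 + 0.50772 + 0.39430 = 1.94278 bits

Marginal of Y (column sums):
  P(Y=0) = 0.213 + 0.002 + 0.055 + 0.017 = 0.287
  P(Y=1) = 0.088 + 0.210 + 0.029 + 0.033 = 0.360
  P(Y=2) = 0.008 + 0.076 + 0.181 + 0.088 = 0.353
H(X|Y) = Σ_y P(y)·H(X|Y=y):
  Y=0: P(Y=0) = 0.287, P(X|Y=0) = (213/287, 2/287, 55/287, 17/287) → H(X|Y=0) = 1.06750
  Y=1: P(Y=1) = 0.360, P(X|Y=1) = (11/45, 7/12, 29/360, 11/120) → H(X|Y=1) = 1.55916
  Y=2: P(Y=2) = 0.353, P(X|Y=2) = (8/353, 76/353, 181/353, 88/353) → H(X|Y=2) = 1.59456
H(X|Y) = 0.287·1.06750 + 0.360·1.55916 + 0.353·1.59456 = 1.43055 bits

I(X;Y) = H(X) - H(X|Y) = 1.94278 - 1.43055 = 0.5122 bits

Cross-check via I(X;Y) = H(X) + H(Y) - H(X,Y): computing H(Y) from the column sums and H(X,Y) from the 12 cells in the same way gives H(Y) = 1.57776 bits and H(X,Y) = 3.00832 bits, so
I(X;Y) = 1.94278 + 1.57776 - 3.00832 = 0.5122 bits ✓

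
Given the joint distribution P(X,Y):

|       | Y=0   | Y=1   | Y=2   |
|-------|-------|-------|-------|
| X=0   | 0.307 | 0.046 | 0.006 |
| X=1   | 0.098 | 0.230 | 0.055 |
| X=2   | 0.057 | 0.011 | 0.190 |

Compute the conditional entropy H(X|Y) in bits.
1.0482 bits

H(X|Y) = H(X,Y) - H(Y)

H(X,Y) = -Σ_{x,y} P(x,y) log₂ P(x,y). Per-cell terms -P(x,y)·log₂P(x,y):
  X=0: 0.523033, 0.204342, 0.044285
  X=1: 0.328405, 0.487668, 0.230143
  X=2: 0.235575, 0.071570, 0.455226
Sum of the 9 terms: H(X,Y) = 2.58025 bits

Marginal of Y (column sums):
  P(Y=0) = 0.307 + 0.098 + 0.057 = 0.462
  P(Y=1) = 0.046 + 0.230 + 0.011 = 0.287
  P(Y=2) = 0.006 + 0.055 + 0.190 = 0.251
H(Y) = -[0.462·log₂(0.462) + 0.287·log₂(0.287) + 0.251·log₂(0.251)]
  = 0.514684 + 0.516852 + 0.500554 = 1.53209 bits

H(X|Y) = H(X,Y) - H(Y) = 2.58025 - 1.53209 = 1.0482 bits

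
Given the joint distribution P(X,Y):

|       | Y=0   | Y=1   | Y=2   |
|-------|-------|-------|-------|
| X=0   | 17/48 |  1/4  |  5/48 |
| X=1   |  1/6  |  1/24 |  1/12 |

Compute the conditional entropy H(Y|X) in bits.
1.4200 bits

H(Y|X) = H(X,Y) - H(X)

H(X,Y) = -Σ_{x,y} P(x,y) log₂ P(x,y). Per-cell terms -P(x,y)·log₂P(x,y):
  X=0: 0.53036, 0.50000, 0.33990
  X=1: 0.43083, 0.19104, 0.29875
Sum of the 6 terms: H(X,Y) = 2.2909 bits

Marginal of X (row sums):
  P(X=0) = 17/48 + 1/4 + 5/48 = 17/24
  P(X=1) = 1/6 + 1/24 + 1/12 = 7/24
H(X) = -[(17/24)·log₂(17/24) + (7/24)·log₂(7/24)]
  = 0.35240 + 0.51847 = 0.8709 bits

H(Y|X) = H(X,Y) - H(X) = 2.2909 - 0.8709 = 1.4200 bits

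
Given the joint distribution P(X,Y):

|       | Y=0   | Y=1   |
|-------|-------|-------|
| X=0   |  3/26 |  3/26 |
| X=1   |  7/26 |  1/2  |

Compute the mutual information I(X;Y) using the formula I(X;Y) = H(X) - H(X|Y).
0.0120 bits

I(X;Y) = H(X) - H(X|Y)

Marginal of X (row sums):
  P(X=0) = 3/26 + 3/26 = 3/13
  P(X=1) = 7/26 + 1/2 = 10/13
H(X) = -[(3/13)·log₂(3/13) + (10/13)·log₂(10/13)]
  = 0.488187 + 0.291163 = 0.779350 bits

Marginal of Y (column sums):
  P(Y=0) = 3/26 + 7/26 = 5/13
  P(Y=1) = 3/26 + 1/2 = 8/13
H(X|Y) = Σ_y P(y)·H(X|Y=y):
  Y=0: P(Y=0) = 5/13, P(X|Y=0) = (3/10, 7/10) → H(X|Y=0) = 0.881291
  Y=1: P(Y=1) = 8/13, P(X|Y=1) = (3/16, 13/16) → H(X|Y=1) = 0.696212
H(X|Y) = (5/13)·0.881291 + (8/13)·0.696212 = 0.767396 bits

I(X;Y) = H(X) - H(X|Y) = 0.779350 - 0.767396 = 0.0120 bits

Cross-check via I(X;Y) = H(X) + H(Y) - H(X,Y): computing H(Y) from the column sums and H(X,Y) from the 4 cells in the same way gives H(Y) = 0.961237 bits and H(X,Y) = 1.728633 bits, so
I(X;Y) = 0.779350 + 0.961237 - 1.728633 = 0.0120 bits ✓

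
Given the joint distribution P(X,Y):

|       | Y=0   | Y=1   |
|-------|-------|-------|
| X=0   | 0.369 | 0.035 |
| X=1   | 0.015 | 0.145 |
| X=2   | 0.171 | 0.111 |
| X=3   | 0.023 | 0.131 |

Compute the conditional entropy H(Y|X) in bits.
0.6100 bits

H(Y|X) = H(X,Y) - H(X)

H(X,Y) = -Σ_{x,y} P(x,y) log₂ P(x,y). Per-cell terms -P(x,y)·log₂P(x,y):
  X=0: 0.5307, 0.1693
  X=1: 0.0909, 0.4040
  X=2: 0.4357, 0.3520
  X=3: 0.1252, 0.3841
Sum of the 8 terms: H(X,Y) = 2.4919 bits

Marginal of X (row sums):
  P(X=0) = 0.369 + 0.035 = 0.404
  P(X=1) = 0.015 + 0.145 = 0.160
  P(X=2) = 0.171 + 0.111 = 0.282
  P(X=3) = 0.023 + 0.131 = 0.154
H(X) = -[0.404·log₂(0.404) + 0.160·log₂(0.160) + 0.282·log₂(0.282) + 0.154·log₂(0.154)]
  = 0.5283 + 0.4230 + 0.5150 + 0.4156 = 1.8819 bits

H(Y|X) = H(X,Y) - H(X) = 2.4919 - 1.8819 = 0.6100 bits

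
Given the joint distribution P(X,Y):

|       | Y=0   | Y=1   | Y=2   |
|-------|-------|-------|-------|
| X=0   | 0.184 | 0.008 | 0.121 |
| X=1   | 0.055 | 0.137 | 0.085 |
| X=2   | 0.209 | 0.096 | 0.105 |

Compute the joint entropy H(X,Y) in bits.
2.9371 bits

H(X,Y) = -Σ_{x,y} P(x,y) log₂ P(x,y). Per-cell terms -P(x,y)·log₂P(x,y):
  X=0: 0.4494, 0.0557, 0.3687
  X=1: 0.2301, 0.3929, 0.3023
  X=2: 0.4720, 0.3246, 0.3414
Sum of the 9 terms: H(X,Y) = 2.9371 bits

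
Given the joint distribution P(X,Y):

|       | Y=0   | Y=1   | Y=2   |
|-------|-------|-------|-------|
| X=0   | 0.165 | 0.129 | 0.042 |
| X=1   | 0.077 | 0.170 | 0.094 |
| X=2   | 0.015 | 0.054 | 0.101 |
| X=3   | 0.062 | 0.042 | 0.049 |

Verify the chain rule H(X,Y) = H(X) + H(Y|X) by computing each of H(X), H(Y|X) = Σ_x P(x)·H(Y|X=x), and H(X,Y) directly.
H(X) = 1.9069 bits, H(Y|X) = 1.4416 bits, H(X,Y) = 3.3485 bits

Marginal of X (row sums):
  P(X=0) = 0.165 + 0.129 + 0.042 = 0.336
  P(X=1) = 0.077 + 0.170 + 0.094 = 0.341
  P(X=2) = 0.015 + 0.054 + 0.101 = 0.170
  P(X=3) = 0.062 + 0.042 + 0.049 = 0.153
H(X) = -[0.336·log₂(0.336) + 0.341·log₂(0.341) + 0.170·log₂(0.170) + 0.153·log₂(0.153)]
  = 0.52868 + 0.52929 + 0.43459 + 0.41438 = 1.9069 bits

H(Y|X) = Σ_x P(x)·H(Y|X=x):
  X=0: P(X=0) = 0.336, P(Y|X=0) = (55/112, 43/112, 1/8) → H(Y|X=0) = 1.40908
  X=1: P(X=1) = 0.341, P(Y|X=1) = (7/31, 170/341, 94/341) → H(Y|X=1) = 1.49788
  X=2: P(X=2) = 0.170, P(Y|X=2) = (3/34, 27/85, 101/170) → H(Y|X=2) = 1.28088
  X=3: P(X=3) = 0.153, P(Y|X=3) = (62/153, 14/51, 49/153) → H(Y|X=3) = 1.56616
H(Y|X) = 0.336·1.40908 + 0.341·1.49788 + 0.170·1.28088 + 0.153·1.56616 = 1.4416 bits

H(X,Y) = -Σ_{x,y} P(x,y) log₂ P(x,y). Per-cell terms -P(x,y)·log₂P(x,y):
  X=0: 0.42891, 0.38114, 0.19209
  X=1: 0.28482, 0.43459, 0.32065
  X=2: 0.09088, 0.22739, 0.33406
  X=3: 0.24872, 0.19209, 0.21320
Sum of the 12 terms: H(X,Y) = 3.3485 bits

Chain rule check:
  H(X) + H(Y|X) = 1.9069 + 1.4416 = 3.3485 bits
  H(X,Y) = 3.3485 bits
✓ Chain rule verified.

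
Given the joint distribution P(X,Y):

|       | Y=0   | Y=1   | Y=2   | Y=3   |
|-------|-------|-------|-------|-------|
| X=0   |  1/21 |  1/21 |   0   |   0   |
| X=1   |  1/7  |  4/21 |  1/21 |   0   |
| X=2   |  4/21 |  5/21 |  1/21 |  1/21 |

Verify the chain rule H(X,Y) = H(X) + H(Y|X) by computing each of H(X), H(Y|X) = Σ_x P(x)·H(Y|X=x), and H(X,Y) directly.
H(X) = 1.3421 bits, H(Y|X) = 1.5090 bits, H(X,Y) = 2.8511 bits

Marginal of X (row sums):
  P(X=0) = 1/21 + 1/21 + 0 + 0 = 2/21
  P(X=1) = 1/7 + 4/21 + 1/21 + 0 = 8/21
  P(X=2) = 4/21 + 5/21 + 1/21 + 1/21 = 11/21
H(X) = -[(2/21)·log₂(2/21) + (8/21)·log₂(8/21) + (11/21)·log₂(11/21)]
  = 0.3230778 + 0.5304066 + 0.4886545 = 1.3421 bits

H(Y|X) = Σ_x P(x)·H(Y|X=x):
  X=0: P(X=0) = 2/21, P(Y|X=0) = (1/2, 1/2, 0, 0) → H(Y|X=0) = 1.0000000
  X=1: P(X=1) = 8/21, P(Y|X=1) = (3/8, 1/2, 1/8, 0) → H(Y|X=1) = 1.4056391
  X=2: P(X=2) = 11/21, P(Y|X=2) = (4/11, 5/11, 1/11, 1/11) → H(Y|X=2) = 1.6767370
H(Y|X) = (2/21)·1.0000000 + (8/21)·1.4056391 + (11/21)·1.6767370 = 1.5090 bits

H(X,Y) = -Σ_{x,y} P(x,y) log₂ P(x,y). Per-cell terms -P(x,y)·log₂P(x,y):
  X=0: 0.2091580, 0.2091580, 0.0000000, 0.0000000
  X=1: 0.4010507, 0.4556795, 0.2091580, 0.0000000
  X=2: 0.4556795, 0.4929498, 0.2091580, 0.2091580
  (cells with P = 0 contribute 0)
Sum of the 12 terms: H(X,Y) = 2.8511 bits

Chain rule check:
  H(X) + H(Y|X) = 1.3421 + 1.5090 = 2.8511 bits
  H(X,Y) = 2.8511 bits
✓ Chain rule verified.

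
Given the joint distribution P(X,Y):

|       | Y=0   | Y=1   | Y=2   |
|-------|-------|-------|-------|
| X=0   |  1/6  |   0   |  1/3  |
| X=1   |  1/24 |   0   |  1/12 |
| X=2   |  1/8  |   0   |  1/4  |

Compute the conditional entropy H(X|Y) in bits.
1.4056 bits

H(X|Y) = H(X,Y) - H(Y)

H(X,Y) = -Σ_{x,y} P(x,y) log₂ P(x,y). Per-cell terms -P(x,y)·log₂P(x,y):
  X=0: 0.43083, 0.00000, 0.52832
  X=1: 0.19104, 0.00000, 0.29875
  X=2: 0.37500, 0.00000, 0.50000
  (cells with P = 0 contribute 0)
Sum of the 9 terms: H(X,Y) = 2.3239 bits

Marginal of Y (column sums):
  P(Y=0) = 1/6 + 1/24 + 1/8 = 1/3
  P(Y=1) = 0 + 0 + 0 = 0
  P(Y=2) = 1/3 + 1/12 + 1/4 = 2/3
H(Y) = -[(1/3)·log₂(1/3) + (2/3)·log₂(2/3)]   (outcomes with P = 0 contribute 0)
  = 0.52832 + 0.38998 = 0.9183 bits

H(X|Y) = H(X,Y) - H(Y) = 2.3239 - 0.9183 = 1.4056 bits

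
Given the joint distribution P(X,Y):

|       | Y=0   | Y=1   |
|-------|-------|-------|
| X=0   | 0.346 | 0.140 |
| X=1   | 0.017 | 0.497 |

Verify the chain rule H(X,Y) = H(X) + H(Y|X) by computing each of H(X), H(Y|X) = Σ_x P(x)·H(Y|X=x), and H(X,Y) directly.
H(X) = 0.9994 bits, H(Y|X) = 0.5287 bits, H(X,Y) = 1.5281 bits

Marginal of X (row sums):
  P(X=0) = 0.346 + 0.140 = 0.486
  P(X=1) = 0.017 + 0.497 = 0.514
H(X) = -[0.486·log₂(0.486) + 0.514·log₂(0.514)]
  = 0.5059 + 0.4935 = 0.9994 bits

H(Y|X) = Σ_x P(x)·H(Y|X=x):
  X=0: P(X=0) = 0.486, P(Y|X=0) = (173/243, 70/243) → H(Y|X=0) = 0.8662
  X=1: P(X=1) = 0.514, P(Y|X=1) = (17/514, 497/514) → H(Y|X=1) = 0.2096
H(Y|X) = 0.486·0.8662 + 0.514·0.2096 = 0.5287 bits

H(X,Y) = -Σ_{x,y} P(x,y) log₂ P(x,y). Per-cell terms -P(x,y)·log₂P(x,y):
  X=0: 0.5298, 0.3971
  X=1: 0.0999, 0.5013
Sum of the 4 terms: H(X,Y) = 1.5281 bits

Chain rule check:
  H(X) + H(Y|X) = 0.9994 + 0.5287 = 1.5281 bits
  H(X,Y) = 1.5281 bits
✓ Chain rule verified.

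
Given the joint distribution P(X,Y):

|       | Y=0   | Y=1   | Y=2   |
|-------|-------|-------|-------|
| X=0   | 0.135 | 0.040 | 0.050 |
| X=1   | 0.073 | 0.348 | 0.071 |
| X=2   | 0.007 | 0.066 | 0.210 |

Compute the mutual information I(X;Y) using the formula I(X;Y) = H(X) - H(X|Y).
0.3749 bits

I(X;Y) = H(X) - H(X|Y)

Marginal of X (row sums):
  P(X=0) = 0.135 + 0.040 + 0.050 = 0.225
  P(X=1) = 0.073 + 0.348 + 0.071 = 0.492
  P(X=2) = 0.007 + 0.066 + 0.210 = 0.283
H(X) = -[0.225·log₂(0.225) + 0.492·log₂(0.492) + 0.283·log₂(0.283)]
  = 0.48420 + 0.50345 + 0.51538 = 1.50303 bits

Marginal of Y (column sums):
  P(Y=0) = 0.135 + 0.073 + 0.007 = 0.215
  P(Y=1) = 0.040 + 0.348 + 0.066 = 0.454
  P(Y=2) = 0.050 + 0.071 + 0.210 = 0.331
H(X|Y) = Σ_y P(y)·H(X|Y=y):
  Y=0: P(Y=0) = 0.215, P(X|Y=0) = (27/43, 73/215, 7/215) → H(X|Y=0) = 1.11155
  Y=1: P(Y=1) = 0.454, P(X|Y=1) = (20/227, 174/227, 33/227) → H(X|Y=1) = 1.00727
  Y=2: P(Y=2) = 0.331, P(X|Y=2) = (50/331, 71/331, 210/331) → H(X|Y=2) = 1.30478
H(X|Y) = 0.215·1.11155 + 0.454·1.00727 + 0.331·1.30478 = 1.12817 bits

I(X;Y) = H(X) - H(X|Y) = 1.50303 - 1.12817 = 0.3749 bits

Cross-check via I(X;Y) = H(X) + H(Y) - H(X,Y): computing H(Y) from the column sums and H(X,Y) from the 9 cells in the same way gives H(Y) = 1.52197 bits and H(X,Y) = 2.65014 bits, so
I(X;Y) = 1.50303 + 1.52197 - 2.65014 = 0.3749 bits ✓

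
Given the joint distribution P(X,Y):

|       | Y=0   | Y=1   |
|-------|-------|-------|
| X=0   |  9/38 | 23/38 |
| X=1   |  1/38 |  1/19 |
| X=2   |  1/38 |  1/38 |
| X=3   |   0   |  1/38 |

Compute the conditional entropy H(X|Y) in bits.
0.8385 bits

H(X|Y) = H(X,Y) - H(Y)

H(X,Y) = -Σ_{x,y} P(x,y) log₂ P(x,y). Per-cell terms -P(x,y)·log₂P(x,y):
  X=0: 0.492158, 0.438432
  X=1: 0.138103, 0.223575
  X=2: 0.138103, 0.138103
  X=3: 0.000000, 0.138103
  (cells with P = 0 contribute 0)
Sum of the 8 terms: H(X,Y) = 1.70658 bits

Marginal of Y (column sums):
  P(Y=0) = 9/38 + 1/38 + 1/38 + 0 = 11/38
  P(Y=1) = 23/38 + 1/19 + 1/38 + 1/38 = 27/38
H(Y) = -[(11/38)·log₂(11/38) + (27/38)·log₂(27/38)]
  = 0.517722 + 0.350318 = 0.86804 bits

H(X|Y) = H(X,Y) - H(Y) = 1.70658 - 0.86804 = 0.8385 bits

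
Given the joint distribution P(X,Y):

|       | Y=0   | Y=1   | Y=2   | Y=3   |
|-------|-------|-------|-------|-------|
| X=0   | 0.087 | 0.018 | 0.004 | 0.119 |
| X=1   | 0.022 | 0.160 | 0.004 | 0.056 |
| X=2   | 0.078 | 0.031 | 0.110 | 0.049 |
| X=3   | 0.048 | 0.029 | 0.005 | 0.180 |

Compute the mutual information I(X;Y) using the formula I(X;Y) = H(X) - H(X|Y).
0.4162 bits

I(X;Y) = H(X) - H(X|Y)

Marginal of X (row sums):
  P(X=0) = 0.087 + 0.018 + 0.004 + 0.119 = 0.228
  P(X=1) = 0.022 + 0.160 + 0.004 + 0.056 = 0.242
  P(X=2) = 0.078 + 0.031 + 0.110 + 0.049 = 0.268
  P(X=3) = 0.048 + 0.029 + 0.005 + 0.180 = 0.262
H(X) = -[0.228·log₂(0.228) + 0.242·log₂(0.242) + 0.268·log₂(0.268) + 0.262·log₂(0.262)]
  = 0.4863 + 0.4954 + 0.5091 + 0.5063 = 1.9971 bits

Marginal of Y (column sums):
  P(Y=0) = 0.087 + 0.022 + 0.078 + 0.048 = 0.235
  P(Y=1) = 0.018 + 0.160 + 0.031 + 0.029 = 0.238
  P(Y=2) = 0.004 + 0.004 + 0.110 + 0.005 = 0.123
  P(Y=3) = 0.119 + 0.056 + 0.049 + 0.180 = 0.404
H(X|Y) = Σ_y P(y)·H(X|Y=y):
  Y=0: P(Y=0) = 0.235, P(X|Y=0) = (87/235, 22/235, 78/235, 48/235) → H(X|Y=0) = 1.8468
  Y=1: P(Y=1) = 0.238, P(X|Y=1) = (9/119, 80/119, 31/238, 29/238) → H(X|Y=1) = 1.4199
  Y=2: P(Y=2) = 0.123, P(X|Y=2) = (4/123, 4/123, 110/123, 5/123) → H(X|Y=2) = 0.6534
  Y=3: P(Y=3) = 0.404, P(X|Y=3) = (119/404, 14/101, 49/404, 45/101) → H(X|Y=3) = 1.8034
H(X|Y) = 0.235·1.8468 + 0.238·1.4199 + 0.123·0.6534 + 0.404·1.8034 = 1.5809 bits

I(X;Y) = H(X) - H(X|Y) = 1.9971 - 1.5809 = 0.4162 bits

Cross-check via I(X;Y) = H(X) + H(Y) - H(X,Y): computing H(Y) from the column sums and H(X,Y) from the 16 cells in the same way gives H(Y) = 1.8840 bits and H(X,Y) = 3.4649 bits, so
I(X;Y) = 1.9971 + 1.8840 - 3.4649 = 0.4162 bits ✓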